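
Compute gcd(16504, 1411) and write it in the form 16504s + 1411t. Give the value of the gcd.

Apply Euclid's algorithm to 16504 and 1411:
16504 = 11·1411 + 983
1411 = 1·983 + 428
983 = 2·428 + 127
428 = 3·127 + 47
127 = 2·47 + 33
47 = 1·33 + 14
33 = 2·14 + 5
14 = 2·5 + 4
5 = 1·4 + 1
4 = 4·1 + 0
gcd(16504, 1411) = 1.
Back-substituting:
1 = 5 − 4
1 = −14 + 3·5
1 = 3·33 − 7·14
1 = −7·47 + 10·33
1 = 10·127 − 27·47
1 = −27·428 + 91·127
1 = 91·983 − 209·428
1 = −209·1411 + 300·983
1 = 300·16504 − 3509·1411
So 1 = (300)·16504 + (-3509)·1411.

1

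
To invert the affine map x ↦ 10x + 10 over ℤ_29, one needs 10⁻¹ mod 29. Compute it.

3

Apply the Euclidean algorithm to 29 and 10:
29 = 2·10 + 9
10 = 1·9 + 1
9 = 9·1 + 0
Since gcd(10, 29) = 1, back-substitute to write 1 as a combination:
1 = 10 − 9
1 = −29 + 3·10
So 10·3 ≡ 1 (mod 29).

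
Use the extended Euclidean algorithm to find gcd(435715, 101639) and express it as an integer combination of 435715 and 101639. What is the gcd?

Apply Euclid's algorithm to 435715 and 101639:
435715 = 4*101639 + 29159
101639 = 3*29159 + 14162
29159 = 2*14162 + 835
14162 = 16*835 + 802
835 = 1*802 + 33
802 = 24*33 + 10
33 = 3*10 + 3
10 = 3*3 + 1
3 = 3*1 + 0
gcd(435715, 101639) = 1.
Working backward:
1 = 10 − 3·3
1 = −3·33 + 10·10
1 = 10·802 − 243·33
1 = −243·835 + 253·802
1 = 253·14162 − 4291·835
1 = −4291·29159 + 8835·14162
1 = 8835·101639 − 30796·29159
1 = −30796·435715 + 132019·101639
So 1 = (-30796)·435715 + (132019)·101639.

1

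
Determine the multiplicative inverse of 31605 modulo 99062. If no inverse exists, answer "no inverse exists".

Extended Euclidean algorithm:
99062 = 3×31605 + 4247
31605 = 7×4247 + 1876
4247 = 2×1876 + 495
1876 = 3×495 + 391
495 = 1×391 + 104
391 = 3×104 + 79
104 = 1×79 + 25
79 = 3×25 + 4
25 = 6×4 + 1
4 = 4×1 + 0
The gcd is 1. Working backward:
1 = 25 − 6·4
1 = −6·79 + 19·25
1 = 19·104 − 25·79
1 = −25·391 + 94·104
1 = 94·495 − 119·391
1 = −119·1876 + 451·495
1 = 451·4247 − 1021·1876
1 = −1021·31605 + 7598·4247
1 = 7598·99062 − 23815·31605
Thus 31605·(-23815) ≡ 1 (mod 99062); reducing, -23815 mod 99062 = 75247.

75247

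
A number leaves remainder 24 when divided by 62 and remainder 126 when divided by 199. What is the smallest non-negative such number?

Write x = 24 + 62·k. Then 62·k ≡ 126 − 24 ≡ 102 (mod 199).
Need 62⁻¹ mod 199. Extended Euclid on (199, 62):
199 = 3×62 + 13
62 = 4×13 + 10
13 = 1×10 + 3
10 = 3×3 + 1
3 = 3×1 + 0
Back-substitute:
1 = 10 − 3·3
1 = −3·13 + 4·10
1 = 4·62 − 19·13
1 = −19·199 + 61·62
62⁻¹ ≡ 61 (mod 199), so k ≡ 61·102 ≡ 53 (mod 199).
x = 24 + 62·53 = 3310.

3310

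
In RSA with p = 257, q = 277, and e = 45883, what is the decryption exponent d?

37363

φ(n) = (p−1)(q−1) = 256·276 = 70656.
Need d with 45883·d ≡ 1 (mod 70656). Apply the extended Euclidean algorithm:
70656 = 1·45883 + 24773
45883 = 1·24773 + 21110
24773 = 1·21110 + 3663
21110 = 5·3663 + 2795
3663 = 1·2795 + 868
2795 = 3·868 + 191
868 = 4·191 + 104
191 = 1·104 + 87
104 = 1·87 + 17
87 = 5·17 + 2
17 = 8·2 + 1
2 = 2·1 + 0
Back-substitute:
1 = 17 − 8·2
1 = −8·87 + 41·17
1 = 41·104 − 49·87
1 = −49·191 + 90·104
1 = 90·868 − 409·191
1 = −409·2795 + 1317·868
1 = 1317·3663 − 1726·2795
1 = −1726·21110 + 9947·3663
1 = 9947·24773 − 11673·21110
1 = −11673·45883 + 21620·24773
1 = 21620·70656 − 33293·45883
So 45883·(-33293) ≡ 1 (mod 70656), hence d ≡ -33293 ≡ 37363 (mod 70656).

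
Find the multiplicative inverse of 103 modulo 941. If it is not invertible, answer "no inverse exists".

201

Extended Euclidean algorithm:
941 = 9×103 + 14
103 = 7×14 + 5
14 = 2×5 + 4
5 = 1×4 + 1
4 = 4×1 + 0
Since gcd(103, 941) = 1, back-substitute to write 1 as a combination:
1 = 5 − 4
1 = −14 + 3·5
1 = 3·103 − 22·14
1 = −22·941 + 201·103
So 103·201 ≡ 1 (mod 941).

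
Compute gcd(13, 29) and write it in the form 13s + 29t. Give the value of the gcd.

Repeated division:
29 = 2*13 + 3
13 = 4*3 + 1
3 = 3*1 + 0
gcd(13, 29) = 1.
Back-substituting:
1 = 13 − 4·3
1 = −4·29 + 9·13
So 1 = (-4)·29 + (9)·13.

1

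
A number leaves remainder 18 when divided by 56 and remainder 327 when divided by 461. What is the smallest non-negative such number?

Write x = 18 + 56·k. Then 56·k ≡ 327 − 18 ≡ 309 (mod 461).
Need 56⁻¹ mod 461. Extended Euclid on (461, 56):
461 = 8*56 + 13
56 = 4*13 + 4
13 = 3*4 + 1
4 = 4*1 + 0
Back-substitute:
1 = 13 − 3·4
1 = −3·56 + 13·13
1 = 13·461 − 107·56
56⁻¹ ≡ 354 (mod 461), so k ≡ 354·309 ≡ 129 (mod 461).
x = 18 + 56·129 = 7242.

7242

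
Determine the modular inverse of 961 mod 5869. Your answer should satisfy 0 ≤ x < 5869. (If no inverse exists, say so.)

Run Euclid on (5869, 961):
5869 = 6×961 + 103
961 = 9×103 + 34
103 = 3×34 + 1
34 = 34×1 + 0
Since gcd(961, 5869) = 1, back-substitute to write 1 as a combination:
1 = 103 − 3·34
1 = −3·961 + 28·103
1 = 28·5869 − 171·961
Thus 961·(-171) ≡ 1 (mod 5869); reducing, -171 mod 5869 = 5698.

5698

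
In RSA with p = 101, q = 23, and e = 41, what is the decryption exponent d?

161

φ(n) = (p−1)(q−1) = 100·22 = 2200.
Need d with 41·d ≡ 1 (mod 2200). Apply the extended Euclidean algorithm:
2200 = 53*41 + 27
41 = 1*27 + 14
27 = 1*14 + 13
14 = 1*13 + 1
13 = 13*1 + 0
Back-substitute:
1 = 14 − 13
1 = −27 + 2·14
1 = 2·41 − 3·27
1 = −3·2200 + 161·41
So 41·161 ≡ 1 (mod 2200), hence d = 161.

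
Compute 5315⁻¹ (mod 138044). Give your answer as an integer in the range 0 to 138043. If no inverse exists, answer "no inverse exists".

Run Euclid on (138044, 5315):
138044 = 25×5315 + 5169
5315 = 1×5169 + 146
5169 = 35×146 + 59
146 = 2×59 + 28
59 = 2×28 + 3
28 = 9×3 + 1
3 = 3×1 + 0
gcd = 1, so the inverse exists. Back-substitute:
1 = 28 − 9·3
1 = −9·59 + 19·28
1 = 19·146 − 47·59
1 = −47·5169 + 1664·146
1 = 1664·5315 − 1711·5169
1 = −1711·138044 + 44439·5315
So 5315·44439 ≡ 1 (mod 138044).

44439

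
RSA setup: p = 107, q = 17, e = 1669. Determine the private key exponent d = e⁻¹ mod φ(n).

1005

φ(n) = (p−1)(q−1) = 106·16 = 1696.
Need d with 1669·d ≡ 1 (mod 1696). Apply the extended Euclidean algorithm:
1696 = 1*1669 + 27
1669 = 61*27 + 22
27 = 1*22 + 5
22 = 4*5 + 2
5 = 2*2 + 1
2 = 2*1 + 0
Back-substitute:
1 = 5 − 2·2
1 = −2·22 + 9·5
1 = 9·27 − 11·22
1 = −11·1669 + 680·27
1 = 680·1696 − 691·1669
So 1669·(-691) ≡ 1 (mod 1696), hence d ≡ -691 ≡ 1005 (mod 1696).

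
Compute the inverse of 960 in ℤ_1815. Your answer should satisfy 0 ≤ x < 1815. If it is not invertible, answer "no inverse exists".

no inverse exists

Compute gcd(960, 1815):
1815 = 1×960 + 855
960 = 1×855 + 105
855 = 8×105 + 15
105 = 7×15 + 0
gcd(960, 1815) = 15 ≠ 1, so 960 has no multiplicative inverse modulo 1815.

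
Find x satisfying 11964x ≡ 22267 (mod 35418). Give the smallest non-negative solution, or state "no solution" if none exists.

no solution

gcd(11964, 35418):
35418 = 2*11964 + 11490
11964 = 1*11490 + 474
11490 = 24*474 + 114
474 = 4*114 + 18
114 = 6*18 + 6
18 = 3*6 + 0
gcd = 6, but 6 ∤ 22267, so the congruence has no solution.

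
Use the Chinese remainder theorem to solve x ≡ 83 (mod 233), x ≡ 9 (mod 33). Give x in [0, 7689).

6840

Write x = 83 + 233·k. Then 233·k ≡ 9 − 83 ≡ 25 (mod 33).
Need 233⁻¹ mod 33. Extended Euclid on (33, 2):
33 = 16×2 + 1
2 = 2×1 + 0
Back-substitute:
1 = 33 − 16·2
233⁻¹ ≡ 17 (mod 33), so k ≡ 17·25 ≡ 29 (mod 33).
x = 83 + 233·29 = 6840.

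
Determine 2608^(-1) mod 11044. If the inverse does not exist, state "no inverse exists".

no inverse exists

Compute gcd(2608, 11044):
11044 = 4×2608 + 612
2608 = 4×612 + 160
612 = 3×160 + 132
160 = 1×132 + 28
132 = 4×28 + 20
28 = 1×20 + 8
20 = 2×8 + 4
8 = 2×4 + 0
Since gcd = 4 > 1, 2608 is not a unit mod 11044.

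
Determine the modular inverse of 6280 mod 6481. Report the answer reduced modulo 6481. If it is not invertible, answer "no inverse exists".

5159

Run Euclid on (6481, 6280):
6481 = 1·6280 + 201
6280 = 31·201 + 49
201 = 4·49 + 5
49 = 9·5 + 4
5 = 1·4 + 1
4 = 4·1 + 0
Since gcd(6280, 6481) = 1, back-substitute to write 1 as a combination:
1 = 5 − 4
1 = −49 + 10·5
1 = 10·201 − 41·49
1 = −41·6280 + 1281·201
1 = 1281·6481 − 1322·6280
Thus 6280·(-1322) ≡ 1 (mod 6481); reducing, -1322 mod 6481 = 5159.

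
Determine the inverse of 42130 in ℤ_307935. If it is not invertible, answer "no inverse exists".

Euclidean algorithm on 307935, 42130:
307935 = 7×42130 + 13025
42130 = 3×13025 + 3055
13025 = 4×3055 + 805
3055 = 3×805 + 640
805 = 1×640 + 165
640 = 3×165 + 145
165 = 1×145 + 20
145 = 7×20 + 5
20 = 4×5 + 0
Since gcd = 5 > 1, 42130 is not a unit mod 307935.

no inverse exists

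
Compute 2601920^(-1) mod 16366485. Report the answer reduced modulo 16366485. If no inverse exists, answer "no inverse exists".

Compute gcd(2601920, 16366485):
16366485 = 6·2601920 + 754965
2601920 = 3·754965 + 337025
754965 = 2·337025 + 80915
337025 = 4·80915 + 13365
80915 = 6·13365 + 725
13365 = 18·725 + 315
725 = 2·315 + 95
315 = 3·95 + 30
95 = 3·30 + 5
30 = 6·5 + 0
gcd(2601920, 16366485) = 5 ≠ 1, so 2601920 has no multiplicative inverse modulo 16366485.

no inverse exists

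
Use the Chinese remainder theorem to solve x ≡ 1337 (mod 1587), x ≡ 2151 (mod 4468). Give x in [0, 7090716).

Write x = 1337 + 1587·k. Then 1587·k ≡ 2151 − 1337 ≡ 814 (mod 4468).
Need 1587⁻¹ mod 4468. Extended Euclid on (4468, 1587):
4468 = 2·1587 + 1294
1587 = 1·1294 + 293
1294 = 4·293 + 122
293 = 2·122 + 49
122 = 2·49 + 24
49 = 2·24 + 1
24 = 24·1 + 0
Back-substitute:
1 = 49 − 2·24
1 = −2·122 + 5·49
1 = 5·293 − 12·122
1 = −12·1294 + 53·293
1 = 53·1587 − 65·1294
1 = −65·4468 + 183·1587
1587⁻¹ ≡ 183 (mod 4468), so k ≡ 183·814 ≡ 1518 (mod 4468).
x = 1337 + 1587·1518 = 2410403.

2410403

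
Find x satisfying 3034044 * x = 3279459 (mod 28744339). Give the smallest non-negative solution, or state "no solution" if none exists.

gcd(3034044, 28744339):
28744339 = 9·3034044 + 1437943
3034044 = 2·1437943 + 158158
1437943 = 9·158158 + 14521
158158 = 10·14521 + 12948
14521 = 1·12948 + 1573
12948 = 8·1573 + 364
1573 = 4·364 + 117
364 = 3·117 + 13
117 = 9·13 + 0
gcd = 13, but 13 ∤ 3279459, so the congruence has no solution.

no solution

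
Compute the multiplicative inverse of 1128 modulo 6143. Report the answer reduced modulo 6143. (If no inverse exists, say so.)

3273

Run Euclid on (6143, 1128):
6143 = 5·1128 + 503
1128 = 2·503 + 122
503 = 4·122 + 15
122 = 8·15 + 2
15 = 7·2 + 1
2 = 2·1 + 0
Since gcd(1128, 6143) = 1, back-substitute to write 1 as a combination:
1 = 15 − 7·2
1 = −7·122 + 57·15
1 = 57·503 − 235·122
1 = −235·1128 + 527·503
1 = 527·6143 − 2870·1128
Thus 1128·(-2870) ≡ 1 (mod 6143); reducing, -2870 mod 6143 = 3273.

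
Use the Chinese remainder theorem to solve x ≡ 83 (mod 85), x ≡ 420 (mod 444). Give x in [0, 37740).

Write x = 83 + 85·k. Then 85·k ≡ 420 − 83 ≡ 337 (mod 444).
Need 85⁻¹ mod 444. Extended Euclid on (444, 85):
444 = 5*85 + 19
85 = 4*19 + 9
19 = 2*9 + 1
9 = 9*1 + 0
Back-substitute:
1 = 19 − 2·9
1 = −2·85 + 9·19
1 = 9·444 − 47·85
85⁻¹ ≡ 397 (mod 444), so k ≡ 397·337 ≡ 145 (mod 444).
x = 83 + 85·145 = 12408.

12408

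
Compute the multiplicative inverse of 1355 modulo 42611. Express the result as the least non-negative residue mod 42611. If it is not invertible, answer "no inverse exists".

gcd(42611, 1355) by repeated division:
42611 = 31·1355 + 606
1355 = 2·606 + 143
606 = 4·143 + 34
143 = 4·34 + 7
34 = 4·7 + 6
7 = 1·6 + 1
6 = 6·1 + 0
Since gcd(1355, 42611) = 1, back-substitute to write 1 as a combination:
1 = 7 − 6
1 = −34 + 5·7
1 = 5·143 − 21·34
1 = −21·606 + 89·143
1 = 89·1355 − 199·606
1 = −199·42611 + 6258·1355
So 1355·6258 ≡ 1 (mod 42611).

6258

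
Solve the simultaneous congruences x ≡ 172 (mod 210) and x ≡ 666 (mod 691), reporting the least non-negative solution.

Write x = 172 + 210·k. Then 210·k ≡ 666 − 172 ≡ 494 (mod 691).
Need 210⁻¹ mod 691. Extended Euclid on (691, 210):
691 = 3×210 + 61
210 = 3×61 + 27
61 = 2×27 + 7
27 = 3×7 + 6
7 = 1×6 + 1
6 = 6×1 + 0
Back-substitute:
1 = 7 − 6
1 = −27 + 4·7
1 = 4·61 − 9·27
1 = −9·210 + 31·61
1 = 31·691 − 102·210
210⁻¹ ≡ 589 (mod 691), so k ≡ 589·494 ≡ 55 (mod 691).
x = 172 + 210·55 = 11722.

11722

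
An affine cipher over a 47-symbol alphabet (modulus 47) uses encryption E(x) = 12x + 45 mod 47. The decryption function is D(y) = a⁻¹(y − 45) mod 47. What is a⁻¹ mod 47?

4

gcd(47, 12) by repeated division:
47 = 3·12 + 11
12 = 1·11 + 1
11 = 11·1 + 0
The gcd is 1. Working backward:
1 = 12 − 11
1 = −47 + 4·12
So 12·4 ≡ 1 (mod 47).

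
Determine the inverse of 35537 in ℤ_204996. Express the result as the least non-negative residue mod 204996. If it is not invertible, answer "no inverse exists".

Run Euclid on (204996, 35537):
204996 = 5·35537 + 27311
35537 = 1·27311 + 8226
27311 = 3·8226 + 2633
8226 = 3·2633 + 327
2633 = 8·327 + 17
327 = 19·17 + 4
17 = 4·4 + 1
4 = 4·1 + 0
The gcd is 1. Working backward:
1 = 17 − 4·4
1 = −4·327 + 77·17
1 = 77·2633 − 620·327
1 = −620·8226 + 1937·2633
1 = 1937·27311 − 6431·8226
1 = −6431·35537 + 8368·27311
1 = 8368·204996 − 48271·35537
Hence 35537⁻¹ ≡ -48271 ≡ 156725 (mod 204996).

156725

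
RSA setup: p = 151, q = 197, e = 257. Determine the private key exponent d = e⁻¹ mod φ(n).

φ(n) = (p−1)(q−1) = 150·196 = 29400.
Need d with 257·d ≡ 1 (mod 29400). Apply the extended Euclidean algorithm:
29400 = 114*257 + 102
257 = 2*102 + 53
102 = 1*53 + 49
53 = 1*49 + 4
49 = 12*4 + 1
4 = 4*1 + 0
Back-substitute:
1 = 49 − 12·4
1 = −12·53 + 13·49
1 = 13·102 − 25·53
1 = −25·257 + 63·102
1 = 63·29400 − 7207·257
So 257·(-7207) ≡ 1 (mod 29400), hence d ≡ -7207 ≡ 22193 (mod 29400).

22193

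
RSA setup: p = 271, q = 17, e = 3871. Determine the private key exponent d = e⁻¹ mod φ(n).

991

φ(n) = (p−1)(q−1) = 270·16 = 4320.
Need d with 3871·d ≡ 1 (mod 4320). Apply the extended Euclidean algorithm:
4320 = 1×3871 + 449
3871 = 8×449 + 279
449 = 1×279 + 170
279 = 1×170 + 109
170 = 1×109 + 61
109 = 1×61 + 48
61 = 1×48 + 13
48 = 3×13 + 9
13 = 1×9 + 4
9 = 2×4 + 1
4 = 4×1 + 0
Back-substitute:
1 = 9 − 2·4
1 = −2·13 + 3·9
1 = 3·48 − 11·13
1 = −11·61 + 14·48
1 = 14·109 − 25·61
1 = −25·170 + 39·109
1 = 39·279 − 64·170
1 = −64·449 + 103·279
1 = 103·3871 − 888·449
1 = −888·4320 + 991·3871
So 3871·991 ≡ 1 (mod 4320), hence d = 991.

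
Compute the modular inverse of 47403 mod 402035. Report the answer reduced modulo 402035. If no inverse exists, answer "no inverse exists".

Apply the Euclidean algorithm to 402035 and 47403:
402035 = 8×47403 + 22811
47403 = 2×22811 + 1781
22811 = 12×1781 + 1439
1781 = 1×1439 + 342
1439 = 4×342 + 71
342 = 4×71 + 58
71 = 1×58 + 13
58 = 4×13 + 6
13 = 2×6 + 1
6 = 6×1 + 0
The gcd is 1. Working backward:
1 = 13 − 2·6
1 = −2·58 + 9·13
1 = 9·71 − 11·58
1 = −11·342 + 53·71
1 = 53·1439 − 223·342
1 = −223·1781 + 276·1439
1 = 276·22811 − 3535·1781
1 = −3535·47403 + 7346·22811
1 = 7346·402035 − 62303·47403
So 47403·(-62303) ≡ 1 (mod 402035), and -62303 ≡ 339732 (mod 402035).

339732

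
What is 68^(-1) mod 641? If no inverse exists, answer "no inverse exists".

Apply the Euclidean algorithm to 641 and 68:
641 = 9×68 + 29
68 = 2×29 + 10
29 = 2×10 + 9
10 = 1×9 + 1
9 = 9×1 + 0
Since gcd(68, 641) = 1, back-substitute to write 1 as a combination:
1 = 10 − 9
1 = −29 + 3·10
1 = 3·68 − 7·29
1 = −7·641 + 66·68
So 68·66 ≡ 1 (mod 641).

66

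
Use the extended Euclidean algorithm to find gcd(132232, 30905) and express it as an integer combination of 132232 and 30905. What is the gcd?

1

Repeated division:
132232 = 4*30905 + 8612
30905 = 3*8612 + 5069
8612 = 1*5069 + 3543
5069 = 1*3543 + 1526
3543 = 2*1526 + 491
1526 = 3*491 + 53
491 = 9*53 + 14
53 = 3*14 + 11
14 = 1*11 + 3
11 = 3*3 + 2
3 = 1*2 + 1
2 = 2*1 + 0
gcd(132232, 30905) = 1.
Working backward:
1 = 3 − 2
1 = −11 + 4·3
1 = 4·14 − 5·11
1 = −5·53 + 19·14
1 = 19·491 − 176·53
1 = −176·1526 + 547·491
1 = 547·3543 − 1270·1526
1 = −1270·5069 + 1817·3543
1 = 1817·8612 − 3087·5069
1 = −3087·30905 + 11078·8612
1 = 11078·132232 − 47399·30905
So 1 = (11078)·132232 + (-47399)·30905.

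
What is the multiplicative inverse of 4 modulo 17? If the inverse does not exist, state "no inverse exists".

13

Extended Euclidean algorithm:
17 = 4·4 + 1
4 = 4·1 + 0
Since gcd(4, 17) = 1, back-substitute to write 1 as a combination:
1 = 17 − 4·4
Hence 4⁻¹ ≡ -4 ≡ 13 (mod 17).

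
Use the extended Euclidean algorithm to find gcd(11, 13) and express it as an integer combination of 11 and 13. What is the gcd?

1

Repeated division:
13 = 1×11 + 2
11 = 5×2 + 1
2 = 2×1 + 0
gcd(11, 13) = 1.
Express as a combination:
1 = 11 − 5·2
1 = −5·13 + 6·11
So 1 = (-5)·13 + (6)·11.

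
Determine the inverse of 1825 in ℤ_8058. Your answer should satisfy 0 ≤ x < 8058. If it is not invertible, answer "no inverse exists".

Run Euclid on (8058, 1825):
8058 = 4*1825 + 758
1825 = 2*758 + 309
758 = 2*309 + 140
309 = 2*140 + 29
140 = 4*29 + 24
29 = 1*24 + 5
24 = 4*5 + 4
5 = 1*4 + 1
4 = 4*1 + 0
The gcd is 1. Working backward:
1 = 5 − 4
1 = −24 + 5·5
1 = 5·29 − 6·24
1 = −6·140 + 29·29
1 = 29·309 − 64·140
1 = −64·758 + 157·309
1 = 157·1825 − 378·758
1 = −378·8058 + 1669·1825
So 1825·1669 ≡ 1 (mod 8058).

1669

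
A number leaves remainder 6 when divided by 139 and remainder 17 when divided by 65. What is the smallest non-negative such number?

Write x = 6 + 139·k. Then 139·k ≡ 17 − 6 ≡ 11 (mod 65).
Need 139⁻¹ mod 65. Extended Euclid on (65, 9):
65 = 7*9 + 2
9 = 4*2 + 1
2 = 2*1 + 0
Back-substitute:
1 = 9 − 4·2
1 = −4·65 + 29·9
139⁻¹ ≡ 29 (mod 65), so k ≡ 29·11 ≡ 59 (mod 65).
x = 6 + 139·59 = 8207.

8207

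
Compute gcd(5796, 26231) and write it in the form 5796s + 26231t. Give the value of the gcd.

1

Repeated division:
26231 = 4·5796 + 3047
5796 = 1·3047 + 2749
3047 = 1·2749 + 298
2749 = 9·298 + 67
298 = 4·67 + 30
67 = 2·30 + 7
30 = 4·7 + 2
7 = 3·2 + 1
2 = 2·1 + 0
gcd(5796, 26231) = 1.
Working backward:
1 = 7 − 3·2
1 = −3·30 + 13·7
1 = 13·67 − 29·30
1 = −29·298 + 129·67
1 = 129·2749 − 1190·298
1 = −1190·3047 + 1319·2749
1 = 1319·5796 − 2509·3047
1 = −2509·26231 + 11355·5796
So 1 = (-2509)·26231 + (11355)·5796.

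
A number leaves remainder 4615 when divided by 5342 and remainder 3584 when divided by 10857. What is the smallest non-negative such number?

Write x = 4615 + 5342·k. Then 5342·k ≡ 3584 − 4615 ≡ 9826 (mod 10857).
Need 5342⁻¹ mod 10857. Extended Euclid on (10857, 5342):
10857 = 2*5342 + 173
5342 = 30*173 + 152
173 = 1*152 + 21
152 = 7*21 + 5
21 = 4*5 + 1
5 = 5*1 + 0
Back-substitute:
1 = 21 − 4·5
1 = −4·152 + 29·21
1 = 29·173 − 33·152
1 = −33·5342 + 1019·173
1 = 1019·10857 − 2071·5342
5342⁻¹ ≡ 8786 (mod 10857), so k ≡ 8786·9826 ≡ 7229 (mod 10857).
x = 4615 + 5342·7229 = 38621933.

38621933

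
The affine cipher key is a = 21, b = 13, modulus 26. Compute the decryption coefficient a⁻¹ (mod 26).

gcd(26, 21) by repeated division:
26 = 1×21 + 5
21 = 4×5 + 1
5 = 5×1 + 0
Since gcd(21, 26) = 1, back-substitute to write 1 as a combination:
1 = 21 − 4·5
1 = −4·26 + 5·21
So 21·5 ≡ 1 (mod 26).

5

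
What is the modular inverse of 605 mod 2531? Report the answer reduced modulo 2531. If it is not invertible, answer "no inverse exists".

Apply the Euclidean algorithm to 2531 and 605:
2531 = 4·605 + 111
605 = 5·111 + 50
111 = 2·50 + 11
50 = 4·11 + 6
11 = 1·6 + 5
6 = 1·5 + 1
5 = 5·1 + 0
gcd = 1, so the inverse exists. Back-substitute:
1 = 6 − 5
1 = −11 + 2·6
1 = 2·50 − 9·11
1 = −9·111 + 20·50
1 = 20·605 − 109·111
1 = −109·2531 + 456·605
So 605·456 ≡ 1 (mod 2531).

456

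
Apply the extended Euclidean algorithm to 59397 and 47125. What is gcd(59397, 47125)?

13

Repeated division:
59397 = 1·47125 + 12272
47125 = 3·12272 + 10309
12272 = 1·10309 + 1963
10309 = 5·1963 + 494
1963 = 3·494 + 481
494 = 1·481 + 13
481 = 37·13 + 0
gcd(59397, 47125) = 13.
Back-substituting:
13 = 494 − 481
13 = −1963 + 4·494
13 = 4·10309 − 21·1963
13 = −21·12272 + 25·10309
13 = 25·47125 − 96·12272
13 = −96·59397 + 121·47125
So 13 = (-96)·59397 + (121)·47125.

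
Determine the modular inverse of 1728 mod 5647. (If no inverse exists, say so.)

Extended Euclidean algorithm:
5647 = 3*1728 + 463
1728 = 3*463 + 339
463 = 1*339 + 124
339 = 2*124 + 91
124 = 1*91 + 33
91 = 2*33 + 25
33 = 1*25 + 8
25 = 3*8 + 1
8 = 8*1 + 0
Since gcd(1728, 5647) = 1, back-substitute to write 1 as a combination:
1 = 25 − 3·8
1 = −3·33 + 4·25
1 = 4·91 − 11·33
1 = −11·124 + 15·91
1 = 15·339 − 41·124
1 = −41·463 + 56·339
1 = 56·1728 − 209·463
1 = −209·5647 + 683·1728
So 1728·683 ≡ 1 (mod 5647).

683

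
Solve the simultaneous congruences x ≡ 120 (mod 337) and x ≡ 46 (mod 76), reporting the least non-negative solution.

Write x = 120 + 337·k. Then 337·k ≡ 46 − 120 ≡ 2 (mod 76).
Need 337⁻¹ mod 76. Extended Euclid on (76, 33):
76 = 2·33 + 10
33 = 3·10 + 3
10 = 3·3 + 1
3 = 3·1 + 0
Back-substitute:
1 = 10 − 3·3
1 = −3·33 + 10·10
1 = 10·76 − 23·33
337⁻¹ ≡ 53 (mod 76), so k ≡ 53·2 ≡ 30 (mod 76).
x = 120 + 337·30 = 10230.

10230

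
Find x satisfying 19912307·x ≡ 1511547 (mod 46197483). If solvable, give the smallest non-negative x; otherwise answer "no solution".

First find gcd(19912307, 46197483):
46197483 = 2×19912307 + 6372869
19912307 = 3×6372869 + 793700
6372869 = 8×793700 + 23269
793700 = 34×23269 + 2554
23269 = 9×2554 + 283
2554 = 9×283 + 7
283 = 40×7 + 3
7 = 2×3 + 1
3 = 3×1 + 0
gcd = 1, so a unique solution mod 46197483 exists.
Back-substitute for the Bézout coefficients:
1 = 7 − 2·3
1 = −2·283 + 81·7
1 = 81·2554 − 731·283
1 = −731·23269 + 6660·2554
1 = 6660·793700 − 227171·23269
1 = −227171·6372869 + 1824028·793700
1 = 1824028·19912307 − 5699255·6372869
1 = −5699255·46197483 + 13222538·19912307
So 19912307·(13222538) ≡ 1 (mod 46197483), giving 19912307⁻¹ ≡ 13222538.
x ≡ 19912307⁻¹·1511547 ≡ 13222538·1511547 ≡ 24378513 (mod 46197483).

24378513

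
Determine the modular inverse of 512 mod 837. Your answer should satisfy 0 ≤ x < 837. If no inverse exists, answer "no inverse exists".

Apply the Euclidean algorithm to 837 and 512:
837 = 1·512 + 325
512 = 1·325 + 187
325 = 1·187 + 138
187 = 1·138 + 49
138 = 2·49 + 40
49 = 1·40 + 9
40 = 4·9 + 4
9 = 2·4 + 1
4 = 4·1 + 0
gcd = 1, so the inverse exists. Back-substitute:
1 = 9 − 2·4
1 = −2·40 + 9·9
1 = 9·49 − 11·40
1 = −11·138 + 31·49
1 = 31·187 − 42·138
1 = −42·325 + 73·187
1 = 73·512 − 115·325
1 = −115·837 + 188·512
So 512·188 ≡ 1 (mod 837).

188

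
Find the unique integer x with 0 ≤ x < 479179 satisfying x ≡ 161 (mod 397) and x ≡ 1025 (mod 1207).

415026

Write x = 161 + 397·k. Then 397·k ≡ 1025 − 161 ≡ 864 (mod 1207).
Need 397⁻¹ mod 1207. Extended Euclid on (1207, 397):
1207 = 3*397 + 16
397 = 24*16 + 13
16 = 1*13 + 3
13 = 4*3 + 1
3 = 3*1 + 0
Back-substitute:
1 = 13 − 4·3
1 = −4·16 + 5·13
1 = 5·397 − 124·16
1 = −124·1207 + 377·397
397⁻¹ ≡ 377 (mod 1207), so k ≡ 377·864 ≡ 1045 (mod 1207).
x = 161 + 397·1045 = 415026.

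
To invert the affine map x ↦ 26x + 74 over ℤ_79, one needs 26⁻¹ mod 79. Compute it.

gcd(79, 26) by repeated division:
79 = 3*26 + 1
26 = 26*1 + 0
gcd = 1, so the inverse exists. Back-substitute:
1 = 79 − 3·26
Hence 26⁻¹ ≡ -3 ≡ 76 (mod 79).

76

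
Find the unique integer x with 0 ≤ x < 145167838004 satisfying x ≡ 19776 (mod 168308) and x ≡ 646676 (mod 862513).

115746441224

Write x = 19776 + 168308·k. Then 168308·k ≡ 646676 − 19776 ≡ 626900 (mod 862513).
Need 168308⁻¹ mod 862513. Extended Euclid on (862513, 168308):
862513 = 5*168308 + 20973
168308 = 8*20973 + 524
20973 = 40*524 + 13
524 = 40*13 + 4
13 = 3*4 + 1
4 = 4*1 + 0
Back-substitute:
1 = 13 − 3·4
1 = −3·524 + 121·13
1 = 121·20973 − 4843·524
1 = −4843·168308 + 38865·20973
1 = 38865·862513 − 199168·168308
168308⁻¹ ≡ 663345 (mod 862513), so k ≡ 663345·626900 ≡ 687706 (mod 862513).
x = 19776 + 168308·687706 = 115746441224.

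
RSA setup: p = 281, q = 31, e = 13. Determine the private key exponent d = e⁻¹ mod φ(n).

3877

φ(n) = (p−1)(q−1) = 280·30 = 8400.
Need d with 13·d ≡ 1 (mod 8400). Apply the extended Euclidean algorithm:
8400 = 646·13 + 2
13 = 6·2 + 1
2 = 2·1 + 0
Back-substitute:
1 = 13 − 6·2
1 = −6·8400 + 3877·13
So 13·3877 ≡ 1 (mod 8400), hence d = 3877.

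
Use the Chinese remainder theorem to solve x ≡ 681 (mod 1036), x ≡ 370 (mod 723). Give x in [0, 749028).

Write x = 681 + 1036·k. Then 1036·k ≡ 370 − 681 ≡ 412 (mod 723).
Need 1036⁻¹ mod 723. Extended Euclid on (723, 313):
723 = 2×313 + 97
313 = 3×97 + 22
97 = 4×22 + 9
22 = 2×9 + 4
9 = 2×4 + 1
4 = 4×1 + 0
Back-substitute:
1 = 9 − 2·4
1 = −2·22 + 5·9
1 = 5·97 − 22·22
1 = −22·313 + 71·97
1 = 71·723 − 164·313
1036⁻¹ ≡ 559 (mod 723), so k ≡ 559·412 ≡ 394 (mod 723).
x = 681 + 1036·394 = 408865.

408865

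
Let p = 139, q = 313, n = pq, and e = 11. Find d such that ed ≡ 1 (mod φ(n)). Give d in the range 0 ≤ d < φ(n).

19571

φ(n) = (p−1)(q−1) = 138·312 = 43056.
Need d with 11·d ≡ 1 (mod 43056). Apply the extended Euclidean algorithm:
43056 = 3914*11 + 2
11 = 5*2 + 1
2 = 2*1 + 0
Back-substitute:
1 = 11 − 5·2
1 = −5·43056 + 19571·11
So 11·19571 ≡ 1 (mod 43056), hence d = 19571.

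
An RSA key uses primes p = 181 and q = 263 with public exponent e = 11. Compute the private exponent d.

φ(n) = (p−1)(q−1) = 180·262 = 47160.
Need d with 11·d ≡ 1 (mod 47160). Apply the extended Euclidean algorithm:
47160 = 4287·11 + 3
11 = 3·3 + 2
3 = 1·2 + 1
2 = 2·1 + 0
Back-substitute:
1 = 3 − 2
1 = −11 + 4·3
1 = 4·47160 − 17149·11
So 11·(-17149) ≡ 1 (mod 47160), hence d ≡ -17149 ≡ 30011 (mod 47160).

30011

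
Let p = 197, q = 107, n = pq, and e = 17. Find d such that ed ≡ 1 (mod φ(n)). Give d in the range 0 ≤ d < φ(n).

9777

φ(n) = (p−1)(q−1) = 196·106 = 20776.
Need d with 17·d ≡ 1 (mod 20776). Apply the extended Euclidean algorithm:
20776 = 1222*17 + 2
17 = 8*2 + 1
2 = 2*1 + 0
Back-substitute:
1 = 17 − 8·2
1 = −8·20776 + 9777·17
So 17·9777 ≡ 1 (mod 20776), hence d = 9777.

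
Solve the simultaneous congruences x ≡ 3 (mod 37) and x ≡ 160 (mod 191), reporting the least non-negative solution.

3407

Write x = 3 + 37·k. Then 37·k ≡ 160 − 3 ≡ 157 (mod 191).
Need 37⁻¹ mod 191. Extended Euclid on (191, 37):
191 = 5*37 + 6
37 = 6*6 + 1
6 = 6*1 + 0
Back-substitute:
1 = 37 − 6·6
1 = −6·191 + 31·37
37⁻¹ ≡ 31 (mod 191), so k ≡ 31·157 ≡ 92 (mod 191).
x = 3 + 37·92 = 3407.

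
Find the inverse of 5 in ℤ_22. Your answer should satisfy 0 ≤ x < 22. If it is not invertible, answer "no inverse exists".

Apply the Euclidean algorithm to 22 and 5:
22 = 4·5 + 2
5 = 2·2 + 1
2 = 2·1 + 0
The gcd is 1. Working backward:
1 = 5 − 2·2
1 = −2·22 + 9·5
So 5·9 ≡ 1 (mod 22).

9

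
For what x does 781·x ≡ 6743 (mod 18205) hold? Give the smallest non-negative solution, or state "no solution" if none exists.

638

First find gcd(781, 18205):
18205 = 23*781 + 242
781 = 3*242 + 55
242 = 4*55 + 22
55 = 2*22 + 11
22 = 2*11 + 0
gcd = 11 and 11 | 6743, so solutions exist. Divide through by 11: 71x ≡ 613 (mod 1655).
Now find 71⁻¹ mod 1655:
1655 = 23·71 + 22
71 = 3·22 + 5
22 = 4·5 + 2
5 = 2·2 + 1
2 = 2·1 + 0
Back-substitute:
1 = 5 − 2·2
1 = −2·22 + 9·5
1 = 9·71 − 29·22
1 = −29·1655 + 676·71
So 71⁻¹ ≡ 676 (mod 1655).
Then x ≡ 676·613 ≡ 638 (mod 1655); the smallest non-negative solution is x = 638.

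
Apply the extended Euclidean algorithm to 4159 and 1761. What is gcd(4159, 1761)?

1

Euclidean algorithm:
4159 = 2*1761 + 637
1761 = 2*637 + 487
637 = 1*487 + 150
487 = 3*150 + 37
150 = 4*37 + 2
37 = 18*2 + 1
2 = 2*1 + 0
gcd(4159, 1761) = 1.
Back-substituting:
1 = 37 − 18·2
1 = −18·150 + 73·37
1 = 73·487 − 237·150
1 = −237·637 + 310·487
1 = 310·1761 − 857·637
1 = −857·4159 + 2024·1761
So 1 = (-857)·4159 + (2024)·1761.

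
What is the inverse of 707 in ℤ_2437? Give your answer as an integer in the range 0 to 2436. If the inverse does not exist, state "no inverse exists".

455

Run Euclid on (2437, 707):
2437 = 3×707 + 316
707 = 2×316 + 75
316 = 4×75 + 16
75 = 4×16 + 11
16 = 1×11 + 5
11 = 2×5 + 1
5 = 5×1 + 0
The gcd is 1. Working backward:
1 = 11 − 2·5
1 = −2·16 + 3·11
1 = 3·75 − 14·16
1 = −14·316 + 59·75
1 = 59·707 − 132·316
1 = −132·2437 + 455·707
So 707·455 ≡ 1 (mod 2437).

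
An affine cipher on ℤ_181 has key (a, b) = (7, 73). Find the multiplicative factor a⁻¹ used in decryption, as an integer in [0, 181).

Apply the Euclidean algorithm to 181 and 7:
181 = 25×7 + 6
7 = 1×6 + 1
6 = 6×1 + 0
The gcd is 1. Working backward:
1 = 7 − 6
1 = −181 + 26·7
So 7·26 ≡ 1 (mod 181).

26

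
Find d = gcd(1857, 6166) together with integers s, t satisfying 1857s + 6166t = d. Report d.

Repeated division:
6166 = 3*1857 + 595
1857 = 3*595 + 72
595 = 8*72 + 19
72 = 3*19 + 15
19 = 1*15 + 4
15 = 3*4 + 3
4 = 1*3 + 1
3 = 3*1 + 0
gcd(1857, 6166) = 1.
Back-substituting:
1 = 4 − 3
1 = −15 + 4·4
1 = 4·19 − 5·15
1 = −5·72 + 19·19
1 = 19·595 − 157·72
1 = −157·1857 + 490·595
1 = 490·6166 − 1627·1857
So 1 = (490)·6166 + (-1627)·1857.

1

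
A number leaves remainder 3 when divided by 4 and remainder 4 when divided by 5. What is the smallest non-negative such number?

19

Write x = 3 + 4·k. Then 4·k ≡ 4 − 3 ≡ 1 (mod 5).
Need 4⁻¹ mod 5. Extended Euclid on (5, 4):
5 = 1*4 + 1
4 = 4*1 + 0
Back-substitute:
1 = 5 − 4
4⁻¹ ≡ 4 (mod 5), so k ≡ 4·1 ≡ 4 (mod 5).
x = 3 + 4·4 = 19.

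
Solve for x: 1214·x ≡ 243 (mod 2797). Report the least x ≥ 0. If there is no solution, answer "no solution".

408

First find gcd(1214, 2797):
2797 = 2×1214 + 369
1214 = 3×369 + 107
369 = 3×107 + 48
107 = 2×48 + 11
48 = 4×11 + 4
11 = 2×4 + 3
4 = 1×3 + 1
3 = 3×1 + 0
gcd = 1, so a unique solution mod 2797 exists.
Back-substitute for the Bézout coefficients:
1 = 4 − 3
1 = −11 + 3·4
1 = 3·48 − 13·11
1 = −13·107 + 29·48
1 = 29·369 − 100·107
1 = −100·1214 + 329·369
1 = 329·2797 − 758·1214
So 1214·(-758) ≡ 1 (mod 2797), giving 1214⁻¹ ≡ 2039.
x ≡ 1214⁻¹·243 ≡ 2039·243 ≡ 408 (mod 2797).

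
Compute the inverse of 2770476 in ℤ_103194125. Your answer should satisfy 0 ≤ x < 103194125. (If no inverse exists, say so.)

78616651

Run Euclid on (103194125, 2770476):
103194125 = 37·2770476 + 686513
2770476 = 4·686513 + 24424
686513 = 28·24424 + 2641
24424 = 9·2641 + 655
2641 = 4·655 + 21
655 = 31·21 + 4
21 = 5·4 + 1
4 = 4·1 + 0
The gcd is 1. Working backward:
1 = 21 − 5·4
1 = −5·655 + 156·21
1 = 156·2641 − 629·655
1 = −629·24424 + 5817·2641
1 = 5817·686513 − 163505·24424
1 = −163505·2770476 + 659837·686513
1 = 659837·103194125 − 24577474·2770476
So 2770476·(-24577474) ≡ 1 (mod 103194125), and -24577474 ≡ 78616651 (mod 103194125).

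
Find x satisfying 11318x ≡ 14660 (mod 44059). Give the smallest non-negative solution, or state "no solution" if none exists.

First find gcd(11318, 44059):
44059 = 3·11318 + 10105
11318 = 1·10105 + 1213
10105 = 8·1213 + 401
1213 = 3·401 + 10
401 = 40·10 + 1
10 = 10·1 + 0
gcd = 1, so a unique solution mod 44059 exists.
Back-substitute for the Bézout coefficients:
1 = 401 − 40·10
1 = −40·1213 + 121·401
1 = 121·10105 − 1008·1213
1 = −1008·11318 + 1129·10105
1 = 1129·44059 − 4395·11318
So 11318·(-4395) ≡ 1 (mod 44059), giving 11318⁻¹ ≡ 39664.
x ≡ 11318⁻¹·14660 ≡ 39664·14660 ≡ 27617 (mod 44059).

27617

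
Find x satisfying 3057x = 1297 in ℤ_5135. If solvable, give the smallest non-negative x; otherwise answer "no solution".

First find gcd(3057, 5135):
5135 = 1·3057 + 2078
3057 = 1·2078 + 979
2078 = 2·979 + 120
979 = 8·120 + 19
120 = 6·19 + 6
19 = 3·6 + 1
6 = 6·1 + 0
gcd = 1, so a unique solution mod 5135 exists.
Back-substitute for the Bézout coefficients:
1 = 19 − 3·6
1 = −3·120 + 19·19
1 = 19·979 − 155·120
1 = −155·2078 + 329·979
1 = 329·3057 − 484·2078
1 = −484·5135 + 813·3057
So 3057·(813) ≡ 1 (mod 5135), giving 3057⁻¹ ≡ 813.
x ≡ 3057⁻¹·1297 ≡ 813·1297 ≡ 1786 (mod 5135).

1786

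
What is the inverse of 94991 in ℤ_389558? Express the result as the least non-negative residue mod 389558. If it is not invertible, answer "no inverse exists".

Compute gcd(94991, 389558):
389558 = 4·94991 + 9594
94991 = 9·9594 + 8645
9594 = 1·8645 + 949
8645 = 9·949 + 104
949 = 9·104 + 13
104 = 8·13 + 0
gcd(94991, 389558) = 13 ≠ 1, so 94991 has no multiplicative inverse modulo 389558.

no inverse exists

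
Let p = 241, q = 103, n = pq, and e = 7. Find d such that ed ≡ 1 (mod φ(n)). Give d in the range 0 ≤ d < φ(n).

20983

φ(n) = (p−1)(q−1) = 240·102 = 24480.
Need d with 7·d ≡ 1 (mod 24480). Apply the extended Euclidean algorithm:
24480 = 3497·7 + 1
7 = 7·1 + 0
Back-substitute:
1 = 24480 − 3497·7
So 7·(-3497) ≡ 1 (mod 24480), hence d ≡ -3497 ≡ 20983 (mod 24480).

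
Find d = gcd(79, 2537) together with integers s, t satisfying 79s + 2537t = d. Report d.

1

Euclidean algorithm:
2537 = 32*79 + 9
79 = 8*9 + 7
9 = 1*7 + 2
7 = 3*2 + 1
2 = 2*1 + 0
gcd(79, 2537) = 1.
Express as a combination:
1 = 7 − 3·2
1 = −3·9 + 4·7
1 = 4·79 − 35·9
1 = −35·2537 + 1124·79
So 1 = (-35)·2537 + (1124)·79.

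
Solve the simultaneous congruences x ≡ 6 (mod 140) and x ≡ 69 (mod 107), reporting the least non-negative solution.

Write x = 6 + 140·k. Then 140·k ≡ 69 − 6 ≡ 63 (mod 107).
Need 140⁻¹ mod 107. Extended Euclid on (107, 33):
107 = 3·33 + 8
33 = 4·8 + 1
8 = 8·1 + 0
Back-substitute:
1 = 33 − 4·8
1 = −4·107 + 13·33
140⁻¹ ≡ 13 (mod 107), so k ≡ 13·63 ≡ 70 (mod 107).
x = 6 + 140·70 = 9806.

9806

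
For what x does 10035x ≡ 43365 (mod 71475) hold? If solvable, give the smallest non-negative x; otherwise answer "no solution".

3879

First find gcd(10035, 71475):
71475 = 7×10035 + 1230
10035 = 8×1230 + 195
1230 = 6×195 + 60
195 = 3×60 + 15
60 = 4×15 + 0
gcd = 15 and 15 | 43365, so solutions exist. Divide through by 15: 669x ≡ 2891 (mod 4765).
Now find 669⁻¹ mod 4765:
4765 = 7*669 + 82
669 = 8*82 + 13
82 = 6*13 + 4
13 = 3*4 + 1
4 = 4*1 + 0
Back-substitute:
1 = 13 − 3·4
1 = −3·82 + 19·13
1 = 19·669 − 155·82
1 = −155·4765 + 1104·669
So 669⁻¹ ≡ 1104 (mod 4765).
Then x ≡ 1104·2891 ≡ 3879 (mod 4765); the smallest non-negative solution is x = 3879.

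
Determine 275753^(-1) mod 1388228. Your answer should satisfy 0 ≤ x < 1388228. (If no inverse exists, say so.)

Extended Euclidean algorithm:
1388228 = 5·275753 + 9463
275753 = 29·9463 + 1326
9463 = 7·1326 + 181
1326 = 7·181 + 59
181 = 3·59 + 4
59 = 14·4 + 3
4 = 1·3 + 1
3 = 3·1 + 0
Since gcd(275753, 1388228) = 1, back-substitute to write 1 as a combination:
1 = 4 − 3
1 = −59 + 15·4
1 = 15·181 − 46·59
1 = −46·1326 + 337·181
1 = 337·9463 − 2405·1326
1 = −2405·275753 + 70082·9463
1 = 70082·1388228 − 352815·275753
Hence 275753⁻¹ ≡ -352815 ≡ 1035413 (mod 1388228).

1035413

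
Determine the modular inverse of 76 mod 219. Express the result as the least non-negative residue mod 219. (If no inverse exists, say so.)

gcd(219, 76) by repeated division:
219 = 2·76 + 67
76 = 1·67 + 9
67 = 7·9 + 4
9 = 2·4 + 1
4 = 4·1 + 0
gcd = 1, so the inverse exists. Back-substitute:
1 = 9 − 2·4
1 = −2·67 + 15·9
1 = 15·76 − 17·67
1 = −17·219 + 49·76
So 76·49 ≡ 1 (mod 219).

49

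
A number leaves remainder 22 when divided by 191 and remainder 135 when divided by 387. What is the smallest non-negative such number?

Write x = 22 + 191·k. Then 191·k ≡ 135 − 22 ≡ 113 (mod 387).
Need 191⁻¹ mod 387. Extended Euclid on (387, 191):
387 = 2*191 + 5
191 = 38*5 + 1
5 = 5*1 + 0
Back-substitute:
1 = 191 − 38·5
1 = −38·387 + 77·191
191⁻¹ ≡ 77 (mod 387), so k ≡ 77·113 ≡ 187 (mod 387).
x = 22 + 191·187 = 35739.

35739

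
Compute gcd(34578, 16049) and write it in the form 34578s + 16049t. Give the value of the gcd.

1

Repeated division:
34578 = 2×16049 + 2480
16049 = 6×2480 + 1169
2480 = 2×1169 + 142
1169 = 8×142 + 33
142 = 4×33 + 10
33 = 3×10 + 3
10 = 3×3 + 1
3 = 3×1 + 0
gcd(34578, 16049) = 1.
Express as a combination:
1 = 10 − 3·3
1 = −3·33 + 10·10
1 = 10·142 − 43·33
1 = −43·1169 + 354·142
1 = 354·2480 − 751·1169
1 = −751·16049 + 4860·2480
1 = 4860·34578 − 10471·16049
So 1 = (4860)·34578 + (-10471)·16049.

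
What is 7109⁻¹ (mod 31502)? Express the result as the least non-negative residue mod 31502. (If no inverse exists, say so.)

Run Euclid on (31502, 7109):
31502 = 4×7109 + 3066
7109 = 2×3066 + 977
3066 = 3×977 + 135
977 = 7×135 + 32
135 = 4×32 + 7
32 = 4×7 + 4
7 = 1×4 + 3
4 = 1×3 + 1
3 = 3×1 + 0
The gcd is 1. Working backward:
1 = 4 − 3
1 = −7 + 2·4
1 = 2·32 − 9·7
1 = −9·135 + 38·32
1 = 38·977 − 275·135
1 = −275·3066 + 863·977
1 = 863·7109 − 2001·3066
1 = −2001·31502 + 8867·7109
So 7109·8867 ≡ 1 (mod 31502).

8867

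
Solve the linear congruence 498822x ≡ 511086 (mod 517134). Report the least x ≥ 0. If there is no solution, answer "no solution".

First find gcd(498822, 517134):
517134 = 1·498822 + 18312
498822 = 27·18312 + 4398
18312 = 4·4398 + 720
4398 = 6·720 + 78
720 = 9·78 + 18
78 = 4·18 + 6
18 = 3·6 + 0
gcd = 6 and 6 | 511086, so solutions exist. Divide through by 6: 83137x ≡ 85181 (mod 86189).
Now find 83137⁻¹ mod 86189:
86189 = 1×83137 + 3052
83137 = 27×3052 + 733
3052 = 4×733 + 120
733 = 6×120 + 13
120 = 9×13 + 3
13 = 4×3 + 1
3 = 3×1 + 0
Back-substitute:
1 = 13 − 4·3
1 = −4·120 + 37·13
1 = 37·733 − 226·120
1 = −226·3052 + 941·733
1 = 941·83137 − 25633·3052
1 = −25633·86189 + 26574·83137
So 83137⁻¹ ≡ 26574 (mod 86189).
Then x ≡ 26574·85181 ≡ 18187 (mod 86189); the smallest non-negative solution is x = 18187.

18187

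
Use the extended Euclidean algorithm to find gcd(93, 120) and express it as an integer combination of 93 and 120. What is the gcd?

Euclidean algorithm:
120 = 1*93 + 27
93 = 3*27 + 12
27 = 2*12 + 3
12 = 4*3 + 0
gcd(93, 120) = 3.
Express as a combination:
3 = 27 − 2·12
3 = −2·93 + 7·27
3 = 7·120 − 9·93
So 3 = (7)·120 + (-9)·93.

3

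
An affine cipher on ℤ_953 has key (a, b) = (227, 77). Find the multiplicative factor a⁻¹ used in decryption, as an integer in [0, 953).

487

Run Euclid on (953, 227):
953 = 4·227 + 45
227 = 5·45 + 2
45 = 22·2 + 1
2 = 2·1 + 0
The gcd is 1. Working backward:
1 = 45 − 22·2
1 = −22·227 + 111·45
1 = 111·953 − 466·227
Thus 227·(-466) ≡ 1 (mod 953); reducing, -466 mod 953 = 487.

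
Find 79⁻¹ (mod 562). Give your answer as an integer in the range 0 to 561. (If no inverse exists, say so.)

249

Run Euclid on (562, 79):
562 = 7×79 + 9
79 = 8×9 + 7
9 = 1×7 + 2
7 = 3×2 + 1
2 = 2×1 + 0
Since gcd(79, 562) = 1, back-substitute to write 1 as a combination:
1 = 7 − 3·2
1 = −3·9 + 4·7
1 = 4·79 − 35·9
1 = −35·562 + 249·79
So 79·249 ≡ 1 (mod 562).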